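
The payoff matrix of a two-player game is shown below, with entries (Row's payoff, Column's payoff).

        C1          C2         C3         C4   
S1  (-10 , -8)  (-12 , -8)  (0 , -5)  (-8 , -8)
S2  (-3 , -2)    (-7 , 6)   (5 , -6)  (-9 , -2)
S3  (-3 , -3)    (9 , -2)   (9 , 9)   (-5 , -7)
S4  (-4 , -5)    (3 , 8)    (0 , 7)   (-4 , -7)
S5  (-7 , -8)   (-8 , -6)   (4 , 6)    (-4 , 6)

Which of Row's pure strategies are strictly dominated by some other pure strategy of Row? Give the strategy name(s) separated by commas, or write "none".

S1 is strictly dominated by S3 (C1: -3>-10, C2: 9>-12, C3: 9>0, C4: -5>-8).
S2 is not dominated — it holds its own against S1 at C1 (-3>-10); S3 at C1 (-3=-3); S4 at C1 (-3>-4); S5 at C1 (-3>-7).
S3: no other strategy beats it everywhere (S1 at C1 (-3>-10); S2 at C1 (-3=-3); S4 at C1 (-3>-4); S5 at C1 (-3>-7)).
S4: no other strategy beats it everywhere (S1 at C1 (-4>-10); S2 at C2 (3>-7); S3 at C4 (-4>-5); S5 at C1 (-4>-7)).
S5: no other strategy beats it everywhere (S1 at C1 (-7>-10); S2 at C4 (-4>-9); S3 at C4 (-4>-5); S4 at C3 (4>0)).

S1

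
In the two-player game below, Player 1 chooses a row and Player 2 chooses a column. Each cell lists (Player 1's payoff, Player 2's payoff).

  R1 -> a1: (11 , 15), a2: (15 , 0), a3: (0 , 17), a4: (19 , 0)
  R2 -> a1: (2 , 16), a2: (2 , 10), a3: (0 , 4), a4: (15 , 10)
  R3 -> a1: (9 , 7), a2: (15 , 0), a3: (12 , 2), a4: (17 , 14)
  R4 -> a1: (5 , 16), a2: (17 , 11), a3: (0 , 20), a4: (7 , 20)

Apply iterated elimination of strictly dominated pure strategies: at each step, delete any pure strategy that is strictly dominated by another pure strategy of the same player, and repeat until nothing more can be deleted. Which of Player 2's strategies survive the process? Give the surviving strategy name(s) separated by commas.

a1, a3, a4

Row R2 is eliminated: R3 beats it against every remaining column (a1: 9>2, a2: 15>2, a3: 12>0, a4: 17>15).
Column a2 is eliminated: a1 beats it against every remaining row (R1: 15>0, R3: 7>0, R4: 16>11).
For Player 1, R3 strictly dominates R4 on the remaining columns (a1: 9>5, a3: 12>0, a4: 17>7); eliminate R4.
Among the remaining strategies, none is strictly dominated by another pure strategy of the same player, so the elimination stops.
Surviving strategies — Player 1: {R1, R3}; Player 2: {a1, a3, a4}.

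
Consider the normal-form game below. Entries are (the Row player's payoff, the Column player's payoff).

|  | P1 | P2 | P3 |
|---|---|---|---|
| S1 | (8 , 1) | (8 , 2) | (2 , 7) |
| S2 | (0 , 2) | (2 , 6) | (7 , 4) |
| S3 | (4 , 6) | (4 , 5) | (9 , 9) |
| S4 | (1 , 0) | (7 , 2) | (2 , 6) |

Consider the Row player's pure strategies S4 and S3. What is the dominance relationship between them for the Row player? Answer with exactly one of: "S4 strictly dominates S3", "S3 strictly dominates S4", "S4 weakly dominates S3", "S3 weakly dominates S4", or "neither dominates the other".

neither dominates the other

S4's payoffs vs S3's, by the Column player's action — P1: 1<4, P2: 7>4, P3: 2<9.
S4 does better at P2 but worse at P1, P3; neither strategy dominates the other.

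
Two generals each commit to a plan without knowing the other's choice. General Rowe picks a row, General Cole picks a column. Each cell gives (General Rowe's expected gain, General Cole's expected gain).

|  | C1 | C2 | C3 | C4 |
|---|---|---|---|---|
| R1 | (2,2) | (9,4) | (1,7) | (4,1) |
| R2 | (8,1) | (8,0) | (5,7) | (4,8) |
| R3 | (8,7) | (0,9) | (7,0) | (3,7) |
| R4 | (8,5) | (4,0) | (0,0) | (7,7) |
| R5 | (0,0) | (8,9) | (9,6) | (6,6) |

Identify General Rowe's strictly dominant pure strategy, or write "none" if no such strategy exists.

none

R1 fails to dominate R2 at C1 (2<8).
R2 fails to dominate R1 at C2 (8<9).
R3 fails to dominate R1 at C2 (0<9).
R4 fails to dominate R1 at C2 (4<9).
R5 fails to dominate R1 at C1 (0<2).
No single strategy dominates all the others.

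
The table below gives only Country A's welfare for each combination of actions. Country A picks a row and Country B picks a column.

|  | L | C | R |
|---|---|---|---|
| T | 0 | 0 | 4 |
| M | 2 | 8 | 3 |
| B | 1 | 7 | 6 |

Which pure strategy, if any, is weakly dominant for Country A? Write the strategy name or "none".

none

T fails to dominate M at L (0<2).
M fails to dominate T at R (3<4).
B fails to dominate M at L (1<2).
No single strategy dominates all the others.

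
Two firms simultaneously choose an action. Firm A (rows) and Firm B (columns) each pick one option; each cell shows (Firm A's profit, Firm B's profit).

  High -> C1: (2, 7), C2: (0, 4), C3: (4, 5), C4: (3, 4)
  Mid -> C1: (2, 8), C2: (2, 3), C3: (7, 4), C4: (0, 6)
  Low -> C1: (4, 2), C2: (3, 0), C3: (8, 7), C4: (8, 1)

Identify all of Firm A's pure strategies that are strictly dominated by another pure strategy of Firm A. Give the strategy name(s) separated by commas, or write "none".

Low strictly dominates High — C1: 4>2, C2: 3>0, C3: 8>4, C4: 8>3.
Low strictly dominates Mid — C1: 4>2, C2: 3>2, C3: 8>7, C4: 8>0.
Nothing dominates Low: High at C1 (4>2); Mid at C1 (4>2).

High, Mid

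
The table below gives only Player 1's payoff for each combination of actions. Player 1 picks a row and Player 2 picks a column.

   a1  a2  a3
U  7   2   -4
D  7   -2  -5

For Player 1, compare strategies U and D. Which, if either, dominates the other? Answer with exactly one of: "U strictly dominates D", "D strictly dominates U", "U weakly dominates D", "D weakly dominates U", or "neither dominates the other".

Compare U to D across each opponent action: a1: 7=7, a2: 2>-2, a3: -4>-5.
U is at least as good everywhere and strictly better somewhere (tied only at a1), so U weakly but not strictly dominates D.

U weakly dominates D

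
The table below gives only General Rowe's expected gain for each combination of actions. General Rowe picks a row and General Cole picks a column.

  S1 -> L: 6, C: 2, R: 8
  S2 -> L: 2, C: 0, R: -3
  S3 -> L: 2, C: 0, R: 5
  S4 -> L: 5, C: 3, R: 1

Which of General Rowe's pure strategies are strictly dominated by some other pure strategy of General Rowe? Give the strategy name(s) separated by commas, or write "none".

S1 is not dominated — it holds its own against S2 at L (6>2); S3 at L (6>2); S4 at L (6>5).
S2 is strictly dominated by S1 (L: 6>2, C: 2>0, R: 8>-3).
S3 is strictly dominated by S1 (L: 6>2, C: 2>0, R: 8>5).
Nothing dominates S4: S1 at C (3>2); S2 at L (5>2); S3 at L (5>2).

S2, S3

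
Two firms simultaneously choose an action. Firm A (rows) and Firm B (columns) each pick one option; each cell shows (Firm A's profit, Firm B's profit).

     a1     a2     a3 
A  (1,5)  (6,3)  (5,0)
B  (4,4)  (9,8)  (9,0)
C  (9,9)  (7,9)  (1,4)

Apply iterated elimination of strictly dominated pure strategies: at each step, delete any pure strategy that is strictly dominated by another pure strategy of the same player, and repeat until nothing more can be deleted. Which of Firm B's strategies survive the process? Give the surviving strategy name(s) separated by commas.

Firm A's strategy A is strictly dominated by B (a1: 4>1, a2: 9>6, a3: 9>5) and is removed.
Firm B's strategy a3 is strictly dominated by a1 (B: 4>0, C: 9>4) and is removed.
Among the remaining strategies, none is strictly dominated by another pure strategy of the same player, so the elimination stops.
Surviving strategies — Firm A: {B, C}; Firm B: {a1, a2}.

a1, a2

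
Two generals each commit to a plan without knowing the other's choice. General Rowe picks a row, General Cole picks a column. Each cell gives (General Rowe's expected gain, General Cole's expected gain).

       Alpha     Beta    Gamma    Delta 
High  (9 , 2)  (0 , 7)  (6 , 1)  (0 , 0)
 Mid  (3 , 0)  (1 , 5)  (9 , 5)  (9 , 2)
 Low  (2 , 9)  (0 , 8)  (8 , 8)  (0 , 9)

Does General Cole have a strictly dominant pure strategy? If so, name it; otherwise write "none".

none

Alpha fails to dominate Beta at High (2<7).
Beta fails to dominate Alpha at Low (8<9).
Gamma fails to dominate Alpha at High (1<2).
Delta fails to dominate Alpha at High (0<2).
No single strategy dominates all the others.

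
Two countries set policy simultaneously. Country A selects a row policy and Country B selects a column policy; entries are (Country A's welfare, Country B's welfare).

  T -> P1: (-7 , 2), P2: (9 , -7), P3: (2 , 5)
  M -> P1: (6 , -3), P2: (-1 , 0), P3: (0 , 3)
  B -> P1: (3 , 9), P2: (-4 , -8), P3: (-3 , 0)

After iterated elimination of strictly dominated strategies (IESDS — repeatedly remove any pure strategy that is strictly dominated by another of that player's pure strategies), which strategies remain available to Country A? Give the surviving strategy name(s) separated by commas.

T

Row B is eliminated: M beats it against every remaining column (P1: 6>3, P2: -1>-4, P3: 0>-3).
Country B's strategy P1 is strictly dominated by P3 (T: 5>2, M: 3>-3) and is removed.
Row M is eliminated: T beats it against every remaining column (P2: 9>-1, P3: 2>0).
Column P2 is eliminated: P3 beats it against every remaining row (T: 5>-7).
Among the remaining strategies, none is strictly dominated by another pure strategy of the same player, so the elimination stops.
Surviving strategies — Country A: {T}; Country B: {P3}.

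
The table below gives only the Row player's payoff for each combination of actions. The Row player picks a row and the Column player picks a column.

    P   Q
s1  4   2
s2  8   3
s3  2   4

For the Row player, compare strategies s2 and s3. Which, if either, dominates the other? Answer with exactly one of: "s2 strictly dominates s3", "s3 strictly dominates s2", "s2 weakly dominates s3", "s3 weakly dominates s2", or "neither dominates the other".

neither dominates the other

s2's payoffs vs s3's, by the Column player's action — P: 8>2, Q: 3<4.
s2 does better at P but worse at Q; neither strategy dominates the other.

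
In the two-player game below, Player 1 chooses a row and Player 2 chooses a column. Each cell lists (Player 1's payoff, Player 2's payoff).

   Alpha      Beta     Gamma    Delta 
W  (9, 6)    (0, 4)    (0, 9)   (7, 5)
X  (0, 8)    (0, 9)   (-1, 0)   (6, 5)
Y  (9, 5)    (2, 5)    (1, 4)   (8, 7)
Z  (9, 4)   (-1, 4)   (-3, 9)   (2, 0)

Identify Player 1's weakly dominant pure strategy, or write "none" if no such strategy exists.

Y vs W: Alpha: 9=9, Beta: 2>0, Gamma: 1>0, Delta: 8>7.
Y vs X: Alpha: 9>0, Beta: 2>0, Gamma: 1>-1, Delta: 8>6.
Y vs Z: Alpha: 9=9, Beta: 2>-1, Gamma: 1>-3, Delta: 8>2.
Y is at least as good as every other strategy against every opponent action, so it is weakly dominant.

Y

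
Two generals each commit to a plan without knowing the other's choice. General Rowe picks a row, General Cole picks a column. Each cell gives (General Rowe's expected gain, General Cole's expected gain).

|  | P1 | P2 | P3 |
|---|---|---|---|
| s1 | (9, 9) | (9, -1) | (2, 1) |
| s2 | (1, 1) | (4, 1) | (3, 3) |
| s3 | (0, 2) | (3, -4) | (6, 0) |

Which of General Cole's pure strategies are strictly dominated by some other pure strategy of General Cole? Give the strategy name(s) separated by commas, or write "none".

P1 is not dominated — it holds its own against P2 at s1 (9>-1); P3 at s1 (9>1).
P2 is strictly dominated by P3 (s1: 1>-1, s2: 3>1, s3: 0>-4).
P3 is not dominated — it holds its own against P1 at s2 (3>1); P2 at s1 (1>-1).

P2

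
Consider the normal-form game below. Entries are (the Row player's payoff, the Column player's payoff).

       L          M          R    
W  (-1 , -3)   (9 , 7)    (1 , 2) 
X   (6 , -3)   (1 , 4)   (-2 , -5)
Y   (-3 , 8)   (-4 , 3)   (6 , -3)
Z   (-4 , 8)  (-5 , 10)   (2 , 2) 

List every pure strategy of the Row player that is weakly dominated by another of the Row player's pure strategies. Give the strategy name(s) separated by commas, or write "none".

Z

Nothing dominates W: X at M (9>1); Y at L (-1>-3); Z at L (-1>-4).
X is not dominated — it holds its own against W at L (6>-1); Y at L (6>-3); Z at L (6>-4).
Nothing dominates Y: W at R (6>1); X at R (6>-2); Z at L (-3>-4).
Z is weakly dominated by Y (L: -3>-4, M: -4>-5, R: 6>2).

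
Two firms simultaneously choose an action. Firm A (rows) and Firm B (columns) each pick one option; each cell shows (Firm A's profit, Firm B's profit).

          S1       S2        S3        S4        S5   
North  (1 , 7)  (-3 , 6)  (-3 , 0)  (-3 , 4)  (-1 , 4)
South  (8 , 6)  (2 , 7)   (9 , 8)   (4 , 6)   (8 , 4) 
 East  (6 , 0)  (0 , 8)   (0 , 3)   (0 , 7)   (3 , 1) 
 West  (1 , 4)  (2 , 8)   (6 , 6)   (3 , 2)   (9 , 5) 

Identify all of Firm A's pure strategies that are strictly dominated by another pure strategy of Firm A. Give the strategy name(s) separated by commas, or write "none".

South strictly dominates North — S1: 8>1, S2: 2>-3, S3: 9>-3, S4: 4>-3, S5: 8>-1.
South: no other strategy beats it everywhere (North at S1 (8>1); East at S1 (8>6); West at S1 (8>1)).
East is strictly dominated by South (S1: 8>6, S2: 2>0, S3: 9>0, S4: 4>0, S5: 8>3).
West is not dominated — it holds its own against North at S1 (1=1); South at S2 (2=2); East at S2 (2>0).

North, East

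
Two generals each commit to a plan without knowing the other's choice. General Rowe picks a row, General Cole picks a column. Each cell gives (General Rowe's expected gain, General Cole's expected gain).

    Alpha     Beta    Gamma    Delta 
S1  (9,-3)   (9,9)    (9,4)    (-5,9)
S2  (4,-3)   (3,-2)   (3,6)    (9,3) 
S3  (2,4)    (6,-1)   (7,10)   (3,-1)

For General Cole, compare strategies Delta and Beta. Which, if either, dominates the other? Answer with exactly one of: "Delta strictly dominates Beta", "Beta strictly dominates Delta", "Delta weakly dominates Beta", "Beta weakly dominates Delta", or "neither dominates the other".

Compare Delta to Beta across each opponent action: S1: 9=9, S2: 3>-2, S3: -1=-1.
Delta is at least as good everywhere and strictly better somewhere (tied only at S1, S3), so Delta weakly but not strictly dominates Beta.

Delta weakly dominates Beta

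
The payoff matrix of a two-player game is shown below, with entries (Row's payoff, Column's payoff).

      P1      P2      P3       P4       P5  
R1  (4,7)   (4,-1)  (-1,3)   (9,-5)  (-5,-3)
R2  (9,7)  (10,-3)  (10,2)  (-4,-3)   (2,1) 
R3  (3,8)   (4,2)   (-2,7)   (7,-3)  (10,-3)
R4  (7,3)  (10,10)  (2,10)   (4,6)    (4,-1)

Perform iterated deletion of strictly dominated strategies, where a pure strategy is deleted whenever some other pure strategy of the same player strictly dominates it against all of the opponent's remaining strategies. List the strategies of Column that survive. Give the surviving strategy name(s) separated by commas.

Column P4 is eliminated: P3 beats it against every remaining row (R1: 3>-5, R2: 2>-3, R3: 7>-3, R4: 10>6).
Row's strategy R1 is strictly dominated by R2 (P1: 9>4, P2: 10>4, P3: 10>-1, P5: 2>-5) and is removed.
Column's strategy P5 is strictly dominated by P1 (R2: 7>1, R3: 8>-3, R4: 3>-1) and is removed.
Row R3 is eliminated: R2 beats it against every remaining column (P1: 9>3, P2: 10>4, P3: 10>-2).
Among the remaining strategies, none is strictly dominated by another pure strategy of the same player, so the elimination stops.
Surviving strategies — Row: {R2, R4}; Column: {P1, P2, P3}.

P1, P2, P3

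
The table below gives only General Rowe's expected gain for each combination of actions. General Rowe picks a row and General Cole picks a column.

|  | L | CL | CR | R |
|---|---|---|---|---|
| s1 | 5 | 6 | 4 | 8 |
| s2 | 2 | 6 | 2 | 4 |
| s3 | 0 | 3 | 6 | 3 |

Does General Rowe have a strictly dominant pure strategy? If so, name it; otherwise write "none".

s1 fails to dominate s2 at CL (6=6).
s2 fails to dominate s1 at L (2<5).
s3 fails to dominate s1 at L (0<5).
No single strategy dominates all the others.

none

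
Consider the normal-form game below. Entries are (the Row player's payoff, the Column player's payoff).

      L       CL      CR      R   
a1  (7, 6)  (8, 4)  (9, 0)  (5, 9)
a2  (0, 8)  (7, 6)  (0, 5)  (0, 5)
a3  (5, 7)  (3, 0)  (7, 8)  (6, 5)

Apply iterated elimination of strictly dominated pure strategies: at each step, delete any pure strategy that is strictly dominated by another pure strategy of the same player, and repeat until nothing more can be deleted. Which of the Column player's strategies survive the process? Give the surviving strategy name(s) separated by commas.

L, CR, R

Row a2 is eliminated: a1 beats it against every remaining column (L: 7>0, CL: 8>7, CR: 9>0, R: 5>0).
The Column player's strategy CL is strictly dominated by L (a1: 6>4, a3: 7>0) and is removed.
Among the remaining strategies, none is strictly dominated by another pure strategy of the same player, so the elimination stops.
Surviving strategies — the Row player: {a1, a3}; the Column player: {L, CR, R}.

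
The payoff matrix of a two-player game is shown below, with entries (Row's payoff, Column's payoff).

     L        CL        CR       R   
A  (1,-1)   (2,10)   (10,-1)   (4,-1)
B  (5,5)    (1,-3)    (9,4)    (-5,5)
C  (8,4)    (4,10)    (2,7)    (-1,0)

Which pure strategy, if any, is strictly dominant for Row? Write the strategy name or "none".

A fails to dominate B at L (1<5).
B fails to dominate A at CL (1<2).
C fails to dominate A at CR (2<10).
No single strategy dominates all the others.

none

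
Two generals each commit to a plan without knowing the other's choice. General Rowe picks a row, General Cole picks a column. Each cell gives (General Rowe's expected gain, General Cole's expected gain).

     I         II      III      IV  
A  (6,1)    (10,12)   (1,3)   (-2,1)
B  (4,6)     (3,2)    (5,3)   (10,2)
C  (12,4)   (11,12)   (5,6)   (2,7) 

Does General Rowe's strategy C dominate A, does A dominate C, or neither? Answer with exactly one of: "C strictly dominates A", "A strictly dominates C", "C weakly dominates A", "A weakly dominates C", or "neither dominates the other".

Compare C to A across every action of General Cole: I: 12>6, II: 11>10, III: 5>1, IV: 2>-2.
Every comparison favours C, so C strictly dominates A.

C strictly dominates A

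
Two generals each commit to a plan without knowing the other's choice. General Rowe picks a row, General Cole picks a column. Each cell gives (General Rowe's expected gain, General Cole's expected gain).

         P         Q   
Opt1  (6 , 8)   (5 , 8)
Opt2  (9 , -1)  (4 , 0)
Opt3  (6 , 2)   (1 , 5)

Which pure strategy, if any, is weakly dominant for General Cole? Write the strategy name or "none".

Q vs P: Opt1: 8=8, Opt2: 0>-1, Opt3: 5>2.
Q is at least as good as every other strategy against every opponent action, so it is weakly dominant.

Q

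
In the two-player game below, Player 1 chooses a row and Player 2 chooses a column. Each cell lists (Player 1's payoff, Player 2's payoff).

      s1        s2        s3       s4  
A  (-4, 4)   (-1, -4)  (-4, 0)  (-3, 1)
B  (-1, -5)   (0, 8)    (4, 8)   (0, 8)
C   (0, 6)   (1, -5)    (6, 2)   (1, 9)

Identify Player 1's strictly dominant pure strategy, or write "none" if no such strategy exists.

C vs A: s1: 0>-4, s2: 1>-1, s3: 6>-4, s4: 1>-3.
C vs B: s1: 0>-1, s2: 1>0, s3: 6>4, s4: 1>0.
C strictly beats every other strategy against every opponent action, so it is strictly dominant.

C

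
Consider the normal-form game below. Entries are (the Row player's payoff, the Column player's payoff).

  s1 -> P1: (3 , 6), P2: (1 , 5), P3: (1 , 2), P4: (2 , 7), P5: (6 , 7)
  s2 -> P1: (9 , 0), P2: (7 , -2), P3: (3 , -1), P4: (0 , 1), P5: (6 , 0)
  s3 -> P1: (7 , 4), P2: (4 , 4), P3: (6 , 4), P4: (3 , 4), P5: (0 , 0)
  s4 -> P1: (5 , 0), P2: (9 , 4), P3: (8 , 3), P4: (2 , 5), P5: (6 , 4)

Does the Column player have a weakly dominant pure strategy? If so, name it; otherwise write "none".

P4

P4 vs P1: s1: 7>6, s2: 1>0, s3: 4=4, s4: 5>0.
P4 vs P2: s1: 7>5, s2: 1>-2, s3: 4=4, s4: 5>4.
P4 vs P3: s1: 7>2, s2: 1>-1, s3: 4=4, s4: 5>3.
P4 vs P5: s1: 7=7, s2: 1>0, s3: 4>0, s4: 5>4.
P4 is at least as good as every other strategy against every opponent action, so it is weakly dominant.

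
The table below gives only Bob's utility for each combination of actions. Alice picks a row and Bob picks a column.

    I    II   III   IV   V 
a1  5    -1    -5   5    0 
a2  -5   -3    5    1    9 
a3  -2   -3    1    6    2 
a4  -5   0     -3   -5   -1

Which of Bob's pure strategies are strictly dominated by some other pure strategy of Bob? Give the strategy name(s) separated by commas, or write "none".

I: no other strategy beats it everywhere (II at a1 (5>-1); III at a1 (5>-5); IV at a1 (5=5); V at a1 (5>0)).
II is not dominated — it holds its own against I at a2 (-3>-5); III at a1 (-1>-5); IV at a4 (0>-5); V at a4 (0>-1).
V strictly dominates III — a1: 0>-5, a2: 9>5, a3: 2>1, a4: -1>-3.
IV is not dominated — it holds its own against I at a1 (5=5); II at a1 (5>-1); III at a1 (5>-5); V at a1 (5>0).
Nothing dominates V: I at a2 (9>-5); II at a1 (0>-1); III at a1 (0>-5); IV at a2 (9>1).

III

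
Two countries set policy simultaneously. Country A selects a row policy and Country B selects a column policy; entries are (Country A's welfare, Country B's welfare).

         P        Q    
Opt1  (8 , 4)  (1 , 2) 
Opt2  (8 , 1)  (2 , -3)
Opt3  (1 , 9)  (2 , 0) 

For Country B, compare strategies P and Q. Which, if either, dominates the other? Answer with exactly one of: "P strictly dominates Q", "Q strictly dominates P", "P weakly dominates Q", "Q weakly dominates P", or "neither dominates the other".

P's payoffs vs Q's, by Country A's action — Opt1: 4>2, Opt2: 1>-3, Opt3: 9>0.
Every comparison favours P, so P strictly dominates Q.

P strictly dominates Q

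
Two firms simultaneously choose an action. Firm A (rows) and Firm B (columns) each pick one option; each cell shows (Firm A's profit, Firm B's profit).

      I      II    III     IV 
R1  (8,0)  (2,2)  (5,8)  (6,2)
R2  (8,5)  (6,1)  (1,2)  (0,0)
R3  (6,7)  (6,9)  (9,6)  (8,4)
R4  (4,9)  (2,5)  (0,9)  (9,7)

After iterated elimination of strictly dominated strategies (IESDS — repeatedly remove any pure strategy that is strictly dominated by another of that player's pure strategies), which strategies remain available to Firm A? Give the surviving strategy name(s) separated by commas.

Column IV is eliminated: III beats it against every remaining row (R1: 8>2, R2: 2>0, R3: 6>4, R4: 9>7).
Firm A's strategy R4 is strictly dominated by R2 (I: 8>4, II: 6>2, III: 1>0) and is removed.
Among the remaining strategies, none is strictly dominated by another pure strategy of the same player, so the elimination stops.
Surviving strategies — Firm A: {R1, R2, R3}; Firm B: {I, II, III}.

R1, R2, R3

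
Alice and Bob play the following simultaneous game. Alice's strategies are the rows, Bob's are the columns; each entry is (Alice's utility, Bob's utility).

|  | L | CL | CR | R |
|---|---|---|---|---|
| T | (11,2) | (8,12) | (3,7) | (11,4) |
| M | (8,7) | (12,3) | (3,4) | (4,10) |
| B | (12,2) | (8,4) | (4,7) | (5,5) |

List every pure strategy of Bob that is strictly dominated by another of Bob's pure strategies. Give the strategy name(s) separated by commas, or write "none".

L

L is strictly dominated by R (T: 4>2, M: 10>7, B: 5>2).
CL is not dominated — it holds its own against L at T (12>2); CR at T (12>7); R at T (12>4).
CR is not dominated — it holds its own against L at T (7>2); CL at M (4>3); R at T (7>4).
Nothing dominates R: L at T (4>2); CL at M (10>3); CR at M (10>4).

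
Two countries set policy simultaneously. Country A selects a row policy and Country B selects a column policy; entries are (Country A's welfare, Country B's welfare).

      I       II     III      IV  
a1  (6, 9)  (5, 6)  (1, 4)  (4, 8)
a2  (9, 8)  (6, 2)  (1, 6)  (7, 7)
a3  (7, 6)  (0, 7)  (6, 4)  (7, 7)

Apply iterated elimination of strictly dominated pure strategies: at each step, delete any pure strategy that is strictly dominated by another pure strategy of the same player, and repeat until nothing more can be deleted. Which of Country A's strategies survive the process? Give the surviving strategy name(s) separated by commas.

a2, a3

Column III is eliminated: I beats it against every remaining row (a1: 9>4, a2: 8>6, a3: 6>4).
Row a1 is eliminated: a2 beats it against every remaining column (I: 9>6, II: 6>5, IV: 7>4).
Among the remaining strategies, none is strictly dominated by another pure strategy of the same player, so the elimination stops.
Surviving strategies — Country A: {a2, a3}; Country B: {I, II, IV}.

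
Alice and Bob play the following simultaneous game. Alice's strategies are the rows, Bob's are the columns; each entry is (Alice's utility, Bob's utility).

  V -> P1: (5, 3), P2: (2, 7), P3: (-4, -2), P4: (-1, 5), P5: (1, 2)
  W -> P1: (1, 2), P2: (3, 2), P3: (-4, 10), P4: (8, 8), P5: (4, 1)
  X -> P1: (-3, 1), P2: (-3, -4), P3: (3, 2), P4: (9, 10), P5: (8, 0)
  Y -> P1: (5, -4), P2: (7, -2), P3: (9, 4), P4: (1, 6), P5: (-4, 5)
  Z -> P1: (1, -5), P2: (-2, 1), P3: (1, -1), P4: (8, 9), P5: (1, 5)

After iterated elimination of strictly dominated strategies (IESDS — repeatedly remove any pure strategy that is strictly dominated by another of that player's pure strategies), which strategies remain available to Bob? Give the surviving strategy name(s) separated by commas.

P4

Bob's strategy P1 is strictly dominated by P4 (V: 5>3, W: 8>2, X: 10>1, Y: 6>-4, Z: 9>-5) and is removed.
Bob's strategy P5 is strictly dominated by P4 (V: 5>2, W: 8>1, X: 10>0, Y: 6>5, Z: 9>5) and is removed.
Alice's strategy V is strictly dominated by Y (P2: 7>2, P3: 9>-4, P4: 1>-1) and is removed.
Bob's strategy P2 is strictly dominated by P4 (W: 8>2, X: 10>-4, Y: 6>-2, Z: 9>1) and is removed.
Row W is eliminated: X beats it against every remaining column (P3: 3>-4, P4: 9>8).
Alice's strategy Z is strictly dominated by X (P3: 3>1, P4: 9>8) and is removed.
Bob's strategy P3 is strictly dominated by P4 (X: 10>2, Y: 6>4) and is removed.
For Alice, X strictly dominates Y on the remaining columns (P4: 9>1); eliminate Y.
Among the remaining strategies, none is strictly dominated by another pure strategy of the same player, so the elimination stops.
Surviving strategies — Alice: {X}; Bob: {P4}.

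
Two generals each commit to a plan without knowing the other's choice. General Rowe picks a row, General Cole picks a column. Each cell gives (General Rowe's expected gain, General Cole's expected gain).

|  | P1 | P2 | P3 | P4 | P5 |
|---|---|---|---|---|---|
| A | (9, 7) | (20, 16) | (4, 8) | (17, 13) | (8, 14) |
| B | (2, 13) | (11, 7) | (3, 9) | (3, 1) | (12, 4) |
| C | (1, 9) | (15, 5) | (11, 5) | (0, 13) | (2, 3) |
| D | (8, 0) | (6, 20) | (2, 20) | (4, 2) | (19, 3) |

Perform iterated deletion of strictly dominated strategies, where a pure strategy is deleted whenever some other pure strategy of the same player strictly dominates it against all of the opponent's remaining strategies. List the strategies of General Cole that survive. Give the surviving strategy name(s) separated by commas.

P2

Column P5 is eliminated: P2 beats it against every remaining row (A: 16>14, B: 7>4, C: 5>3, D: 20>3).
Row B is eliminated: A beats it against every remaining column (P1: 9>2, P2: 20>11, P3: 4>3, P4: 17>3).
Row D is eliminated: A beats it against every remaining column (P1: 9>8, P2: 20>6, P3: 4>2, P4: 17>4).
General Cole's strategy P1 is strictly dominated by P4 (A: 13>7, C: 13>9) and is removed.
General Cole's strategy P3 is strictly dominated by P4 (A: 13>8, C: 13>5) and is removed.
General Rowe's strategy C is strictly dominated by A (P2: 20>15, P4: 17>0) and is removed.
Column P4 is eliminated: P2 beats it against every remaining row (A: 16>13).
Among the remaining strategies, none is strictly dominated by another pure strategy of the same player, so the elimination stops.
Surviving strategies — General Rowe: {A}; General Cole: {P2}.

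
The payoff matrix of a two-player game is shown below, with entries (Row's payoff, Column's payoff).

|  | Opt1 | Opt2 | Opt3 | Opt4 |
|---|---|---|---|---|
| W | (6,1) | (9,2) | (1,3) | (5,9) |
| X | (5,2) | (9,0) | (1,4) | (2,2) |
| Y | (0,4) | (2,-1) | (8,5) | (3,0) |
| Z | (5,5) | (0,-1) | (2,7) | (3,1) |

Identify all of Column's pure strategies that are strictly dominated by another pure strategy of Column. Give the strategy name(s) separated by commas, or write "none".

Opt3 strictly dominates Opt1 — W: 3>1, X: 4>2, Y: 5>4, Z: 7>5.
Opt2 is strictly dominated by Opt3 (W: 3>2, X: 4>0, Y: 5>-1, Z: 7>-1).
Opt3 is not dominated — it holds its own against Opt1 at W (3>1); Opt2 at W (3>2); Opt4 at X (4>2).
Opt4: no other strategy beats it everywhere (Opt1 at W (9>1); Opt2 at W (9>2); Opt3 at W (9>3)).

Opt1, Opt2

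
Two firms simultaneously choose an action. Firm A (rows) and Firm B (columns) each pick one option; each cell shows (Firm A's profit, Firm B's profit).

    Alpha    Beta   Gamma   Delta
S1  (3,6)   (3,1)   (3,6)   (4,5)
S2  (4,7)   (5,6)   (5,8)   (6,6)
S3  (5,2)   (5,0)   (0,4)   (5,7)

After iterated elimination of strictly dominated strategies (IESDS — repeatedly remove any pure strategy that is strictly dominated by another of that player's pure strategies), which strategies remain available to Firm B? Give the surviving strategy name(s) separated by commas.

For Firm A, S2 strictly dominates S1 on the remaining columns (Alpha: 4>3, Beta: 5>3, Gamma: 5>3, Delta: 6>4); eliminate S1.
Column Alpha is eliminated: Gamma beats it against every remaining row (S2: 8>7, S3: 4>2).
Column Beta is eliminated: Gamma beats it against every remaining row (S2: 8>6, S3: 4>0).
For Firm A, S2 strictly dominates S3 on the remaining columns (Gamma: 5>0, Delta: 6>5); eliminate S3.
For Firm B, Gamma strictly dominates Delta on the remaining rows (S2: 8>6); eliminate Delta.
Among the remaining strategies, none is strictly dominated by another pure strategy of the same player, so the elimination stops.
Surviving strategies — Firm A: {S2}; Firm B: {Gamma}.

Gamma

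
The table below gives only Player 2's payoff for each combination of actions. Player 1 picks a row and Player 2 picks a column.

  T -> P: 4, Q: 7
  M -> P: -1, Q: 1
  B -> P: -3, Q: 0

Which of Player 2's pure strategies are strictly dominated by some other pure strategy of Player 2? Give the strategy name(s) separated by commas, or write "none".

P is strictly dominated by Q (T: 7>4, M: 1>-1, B: 0>-3).
Q: no other strategy beats it everywhere (P at T (7>4)).

P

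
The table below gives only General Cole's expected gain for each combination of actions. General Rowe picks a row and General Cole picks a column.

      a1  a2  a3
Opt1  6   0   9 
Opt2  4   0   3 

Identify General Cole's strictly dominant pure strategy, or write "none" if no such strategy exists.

none

a1 fails to dominate a3 at Opt1 (6<9).
a2 fails to dominate a1 at Opt1 (0<6).
a3 fails to dominate a1 at Opt2 (3<4).
No single strategy dominates all the others.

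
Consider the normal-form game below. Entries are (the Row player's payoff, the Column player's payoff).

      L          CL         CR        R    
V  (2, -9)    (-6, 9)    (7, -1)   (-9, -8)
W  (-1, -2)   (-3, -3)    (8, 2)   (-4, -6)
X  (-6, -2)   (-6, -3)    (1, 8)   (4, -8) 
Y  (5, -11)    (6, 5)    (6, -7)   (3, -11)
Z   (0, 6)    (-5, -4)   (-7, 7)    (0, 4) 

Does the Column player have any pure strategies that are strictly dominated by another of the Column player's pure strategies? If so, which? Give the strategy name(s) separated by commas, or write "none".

L, R

CR strictly dominates L — V: -1>-9, W: 2>-2, X: 8>-2, Y: -7>-11, Z: 7>6.
CL: no other strategy beats it everywhere (L at V (9>-9); CR at V (9>-1); R at V (9>-8)).
Nothing dominates CR: L at V (-1>-9); CL at W (2>-3); R at V (-1>-8).
CR strictly dominates R — V: -1>-8, W: 2>-6, X: 8>-8, Y: -7>-11, Z: 7>4.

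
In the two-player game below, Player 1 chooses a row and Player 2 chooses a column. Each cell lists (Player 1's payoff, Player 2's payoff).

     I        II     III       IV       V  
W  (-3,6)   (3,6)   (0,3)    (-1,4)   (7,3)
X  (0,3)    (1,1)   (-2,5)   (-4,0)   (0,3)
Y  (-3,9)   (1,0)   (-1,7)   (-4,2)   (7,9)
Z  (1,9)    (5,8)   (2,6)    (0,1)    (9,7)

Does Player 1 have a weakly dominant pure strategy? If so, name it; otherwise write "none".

Z

Z vs W: I: 1>-3, II: 5>3, III: 2>0, IV: 0>-1, V: 9>7.
Z vs X: I: 1>0, II: 5>1, III: 2>-2, IV: 0>-4, V: 9>0.
Z vs Y: I: 1>-3, II: 5>1, III: 2>-1, IV: 0>-4, V: 9>7.
Z is at least as good as every other strategy against every opponent action, so it is weakly dominant.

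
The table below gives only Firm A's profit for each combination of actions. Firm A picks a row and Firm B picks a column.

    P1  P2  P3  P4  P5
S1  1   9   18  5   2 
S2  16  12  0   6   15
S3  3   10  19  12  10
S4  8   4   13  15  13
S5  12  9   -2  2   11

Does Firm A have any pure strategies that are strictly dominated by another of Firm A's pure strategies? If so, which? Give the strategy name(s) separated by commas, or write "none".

S1 is strictly dominated by S3 (P1: 3>1, P2: 10>9, P3: 19>18, P4: 12>5, P5: 10>2).
S2 is not dominated — it holds its own against S1 at P1 (16>1); S3 at P1 (16>3); S4 at P1 (16>8); S5 at P1 (16>12).
S3 is not dominated — it holds its own against S1 at P1 (3>1); S2 at P3 (19>0); S4 at P2 (10>4); S5 at P2 (10>9).
S4: no other strategy beats it everywhere (S1 at P1 (8>1); S2 at P3 (13>0); S3 at P1 (8>3); S5 at P3 (13>-2)).
S5 is strictly dominated by S2 (P1: 16>12, P2: 12>9, P3: 0>-2, P4: 6>2, P5: 15>11).

S1, S5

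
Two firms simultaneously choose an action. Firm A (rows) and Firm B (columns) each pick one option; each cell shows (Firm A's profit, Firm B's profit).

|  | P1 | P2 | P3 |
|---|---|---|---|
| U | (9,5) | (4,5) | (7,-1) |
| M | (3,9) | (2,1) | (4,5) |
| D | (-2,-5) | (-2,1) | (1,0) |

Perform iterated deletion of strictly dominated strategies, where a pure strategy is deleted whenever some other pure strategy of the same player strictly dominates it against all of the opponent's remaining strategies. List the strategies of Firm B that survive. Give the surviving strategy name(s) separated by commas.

P1, P2

For Firm A, U strictly dominates M on the remaining columns (P1: 9>3, P2: 4>2, P3: 7>4); eliminate M.
Firm A's strategy D is strictly dominated by U (P1: 9>-2, P2: 4>-2, P3: 7>1) and is removed.
Column P3 is eliminated: P1 beats it against every remaining row (U: 5>-1).
Among the remaining strategies, none is strictly dominated by another pure strategy of the same player, so the elimination stops.
Surviving strategies — Firm A: {U}; Firm B: {P1, P2}.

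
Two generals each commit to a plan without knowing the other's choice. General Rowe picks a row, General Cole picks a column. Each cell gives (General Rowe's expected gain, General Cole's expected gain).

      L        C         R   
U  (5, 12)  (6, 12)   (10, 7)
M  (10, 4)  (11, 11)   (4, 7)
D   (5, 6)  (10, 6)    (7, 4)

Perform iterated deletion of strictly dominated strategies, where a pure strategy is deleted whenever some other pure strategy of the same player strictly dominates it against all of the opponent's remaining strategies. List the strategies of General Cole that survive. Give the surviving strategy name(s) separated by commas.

C

For General Cole, C strictly dominates R on the remaining rows (U: 12>7, M: 11>7, D: 6>4); eliminate R.
General Rowe's strategy U is strictly dominated by M (L: 10>5, C: 11>6) and is removed.
For General Rowe, M strictly dominates D on the remaining columns (L: 10>5, C: 11>10); eliminate D.
Column L is eliminated: C beats it against every remaining row (M: 11>4).
Among the remaining strategies, none is strictly dominated by another pure strategy of the same player, so the elimination stops.
Surviving strategies — General Rowe: {M}; General Cole: {C}.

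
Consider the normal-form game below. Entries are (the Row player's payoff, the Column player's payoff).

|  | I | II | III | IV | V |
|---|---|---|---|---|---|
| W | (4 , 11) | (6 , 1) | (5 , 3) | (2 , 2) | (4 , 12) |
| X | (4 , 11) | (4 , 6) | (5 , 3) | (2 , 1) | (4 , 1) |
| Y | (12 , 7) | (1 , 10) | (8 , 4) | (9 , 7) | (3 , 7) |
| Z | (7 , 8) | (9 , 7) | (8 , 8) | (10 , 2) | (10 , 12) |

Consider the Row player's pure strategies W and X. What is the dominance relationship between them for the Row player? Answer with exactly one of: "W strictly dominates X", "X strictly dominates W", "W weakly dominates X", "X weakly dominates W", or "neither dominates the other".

W weakly dominates X

W's payoffs vs X's, by the Column player's action — I: 4=4, II: 6>4, III: 5=5, IV: 2=2, V: 4=4.
W is at least as good everywhere and strictly better somewhere (tied only at I, III, IV, V), so W weakly but not strictly dominates X.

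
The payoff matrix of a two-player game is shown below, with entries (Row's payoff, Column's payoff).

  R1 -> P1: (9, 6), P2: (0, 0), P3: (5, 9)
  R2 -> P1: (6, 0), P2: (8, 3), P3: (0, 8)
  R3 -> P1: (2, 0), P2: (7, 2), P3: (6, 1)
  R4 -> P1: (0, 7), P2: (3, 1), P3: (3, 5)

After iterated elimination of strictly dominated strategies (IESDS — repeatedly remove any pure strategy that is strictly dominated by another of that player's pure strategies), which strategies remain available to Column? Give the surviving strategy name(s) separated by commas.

P2, P3

Row R4 is eliminated: R3 beats it against every remaining column (P1: 2>0, P2: 7>3, P3: 6>3).
Column P1 is eliminated: P3 beats it against every remaining row (R1: 9>6, R2: 8>0, R3: 1>0).
Row R1 is eliminated: R3 beats it against every remaining column (P2: 7>0, P3: 6>5).
Among the remaining strategies, none is strictly dominated by another pure strategy of the same player, so the elimination stops.
Surviving strategies — Row: {R2, R3}; Column: {P2, P3}.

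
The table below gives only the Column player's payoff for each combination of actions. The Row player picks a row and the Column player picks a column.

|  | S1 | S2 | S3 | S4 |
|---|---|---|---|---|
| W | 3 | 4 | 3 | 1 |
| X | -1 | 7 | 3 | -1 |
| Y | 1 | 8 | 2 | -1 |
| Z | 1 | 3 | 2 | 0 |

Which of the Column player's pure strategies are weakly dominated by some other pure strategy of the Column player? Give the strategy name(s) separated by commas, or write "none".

S1 is weakly dominated by S2 (W: 4>3, X: 7>-1, Y: 8>1, Z: 3>1).
S2 is not dominated — it holds its own against S1 at W (4>3); S3 at W (4>3); S4 at W (4>1).
S2 weakly dominates S3 — W: 4>3, X: 7>3, Y: 8>2, Z: 3>2.
S4 is weakly dominated by S1 (W: 3>1, X: -1=-1, Y: 1>-1, Z: 1>0).

S1, S3, S4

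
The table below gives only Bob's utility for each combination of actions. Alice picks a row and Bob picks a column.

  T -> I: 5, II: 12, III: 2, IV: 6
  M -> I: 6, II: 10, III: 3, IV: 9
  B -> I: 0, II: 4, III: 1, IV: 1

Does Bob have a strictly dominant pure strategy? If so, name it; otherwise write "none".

II

II vs I: T: 12>5, M: 10>6, B: 4>0.
II vs III: T: 12>2, M: 10>3, B: 4>1.
II vs IV: T: 12>6, M: 10>9, B: 4>1.
II strictly beats every other strategy against every opponent action, so it is strictly dominant.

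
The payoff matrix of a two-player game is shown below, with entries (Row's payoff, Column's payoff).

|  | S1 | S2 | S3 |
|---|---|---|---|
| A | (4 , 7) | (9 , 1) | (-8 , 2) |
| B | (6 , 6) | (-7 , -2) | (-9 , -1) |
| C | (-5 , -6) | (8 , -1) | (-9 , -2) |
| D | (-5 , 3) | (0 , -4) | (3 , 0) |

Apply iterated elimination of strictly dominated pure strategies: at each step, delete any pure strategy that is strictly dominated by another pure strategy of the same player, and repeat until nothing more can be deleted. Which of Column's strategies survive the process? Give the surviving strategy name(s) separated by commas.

S1

Row's strategy C is strictly dominated by A (S1: 4>-5, S2: 9>8, S3: -8>-9) and is removed.
Column S2 is eliminated: S1 beats it against every remaining row (A: 7>1, B: 6>-2, D: 3>-4).
Column S3 is eliminated: S1 beats it against every remaining row (A: 7>2, B: 6>-1, D: 3>0).
Row's strategy A is strictly dominated by B (S1: 6>4) and is removed.
For Row, B strictly dominates D on the remaining columns (S1: 6>-5); eliminate D.
Among the remaining strategies, none is strictly dominated by another pure strategy of the same player, so the elimination stops.
Surviving strategies — Row: {B}; Column: {S1}.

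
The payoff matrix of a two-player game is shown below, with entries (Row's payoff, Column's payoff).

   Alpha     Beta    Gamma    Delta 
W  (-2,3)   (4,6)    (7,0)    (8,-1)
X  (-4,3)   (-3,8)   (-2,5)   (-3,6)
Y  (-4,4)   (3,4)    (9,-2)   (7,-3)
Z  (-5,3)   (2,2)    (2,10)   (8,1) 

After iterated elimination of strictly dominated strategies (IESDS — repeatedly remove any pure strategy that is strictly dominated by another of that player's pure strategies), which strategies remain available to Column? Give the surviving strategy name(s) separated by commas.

Beta

Row X is eliminated: W beats it against every remaining column (Alpha: -2>-4, Beta: 4>-3, Gamma: 7>-2, Delta: 8>-3).
Column Delta is eliminated: Alpha beats it against every remaining row (W: 3>-1, Y: 4>-3, Z: 3>1).
Row's strategy Z is strictly dominated by W (Alpha: -2>-5, Beta: 4>2, Gamma: 7>2) and is removed.
Column Gamma is eliminated: Alpha beats it against every remaining row (W: 3>0, Y: 4>-2).
For Row, W strictly dominates Y on the remaining columns (Alpha: -2>-4, Beta: 4>3); eliminate Y.
For Column, Beta strictly dominates Alpha on the remaining rows (W: 6>3); eliminate Alpha.
Among the remaining strategies, none is strictly dominated by another pure strategy of the same player, so the elimination stops.
Surviving strategies — Row: {W}; Column: {Beta}.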